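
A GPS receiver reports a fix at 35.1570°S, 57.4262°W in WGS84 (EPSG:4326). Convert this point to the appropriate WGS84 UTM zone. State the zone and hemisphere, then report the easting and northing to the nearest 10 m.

Longitude -57.4262° lies in the 6° band [-60°, -54°), giving zone 21; latitude is south of the equator, so 21S.
Zone 21 central meridian λ₀ = 6×21 − 183 = -57°; Δλ = -0.4262°.
Transverse Mercator on WGS84 with k₀ = 0.9996 gives E = 461182.854 m, N = 6109462.873 m.

Zone 21S: E 461180 m, N 6109460 m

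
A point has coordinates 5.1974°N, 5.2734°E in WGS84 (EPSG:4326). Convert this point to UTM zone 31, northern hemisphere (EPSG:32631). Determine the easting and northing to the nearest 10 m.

E 752000 m, N 574940 m

Zone 31 central meridian λ₀ = 6×31 − 183 = 3°; Δλ = +2.2734°.
Transverse Mercator on WGS84 with k₀ = 0.9996 gives E = 752004.813 m, N = 574937.736 m.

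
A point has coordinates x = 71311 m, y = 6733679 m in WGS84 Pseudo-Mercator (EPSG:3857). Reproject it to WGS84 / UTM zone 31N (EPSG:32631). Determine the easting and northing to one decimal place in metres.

E 336707.9 m, N 5722635.2 m

Web Mercator inverse (R = 6378137 m) → φ = 51.63100248°, λ = 0.64059761°.
UTM 31N forward: E = 336707.927 m, N = 5722635.224 m.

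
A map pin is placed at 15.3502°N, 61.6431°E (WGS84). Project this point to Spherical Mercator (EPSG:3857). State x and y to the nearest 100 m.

x 6862100 m, y 1729600 m

Web Mercator is spherical with R = a = 6378137 m.
x = R·λ = 6378137 × 1.075875056 = 6862078.503 m.
y = R·ln tan(π/4 + φ/2) = 6378137 × 0.271175231 = 1729592.772 m.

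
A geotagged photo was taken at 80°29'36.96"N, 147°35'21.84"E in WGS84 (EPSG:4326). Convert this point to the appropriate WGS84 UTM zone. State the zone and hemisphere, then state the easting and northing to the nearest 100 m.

Longitude 147.5894° lies in the 6° band [144°, 150°), giving zone 55; latitude is north of the equator, so 55N.
Zone 55 central meridian λ₀ = 6×55 − 183 = 147°; Δλ = +0.5894°.
Transverse Mercator on WGS84 with k₀ = 0.9996 gives E = 510867.209 m, N = 8936735.052 m.

Zone 55N: E 510900 m, N 8936700 m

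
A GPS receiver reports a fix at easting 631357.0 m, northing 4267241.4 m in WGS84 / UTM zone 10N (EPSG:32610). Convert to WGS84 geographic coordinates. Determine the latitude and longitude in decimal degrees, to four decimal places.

lat 38.5439°, lon -121.4927°

Zone 10N: λ₀ = -123°, k₀ = 0.9996, false easting 500000 m.
Meridian distance M = (N − FN)/k₀ = 4268949.0 m.
Inverse transverse Mercator on WGS84 gives φ = 38.54389973°, λ = -121.49269959°.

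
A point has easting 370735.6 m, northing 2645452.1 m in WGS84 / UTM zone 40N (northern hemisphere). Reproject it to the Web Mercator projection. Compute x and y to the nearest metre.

Unproject from UTM 40N (λ₀ = 57°) → φ = 23.91550004°, λ = 55.73000023°.
Web Mercator (R = 6378137 m): x = 6203835.248 m, y = 2743114.797 m.

x 6203835 m, y 2743115 m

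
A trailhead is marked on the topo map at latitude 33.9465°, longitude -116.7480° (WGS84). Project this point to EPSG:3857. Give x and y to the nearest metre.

x -12996328 m, y 4021621 m

Web Mercator is spherical with R = a = 6378137 m.
x = R·λ = 6378137 × -2.037636995 = -12996327.911 m.
y = R·ln tan(π/4 + φ/2) = 6378137 × 0.630532167 = 4021620.544 m.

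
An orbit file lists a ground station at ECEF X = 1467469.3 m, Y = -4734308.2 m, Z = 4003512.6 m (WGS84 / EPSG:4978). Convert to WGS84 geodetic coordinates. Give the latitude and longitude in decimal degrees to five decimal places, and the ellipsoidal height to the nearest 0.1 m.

lat 39.11690°, lon -72.77840°, h 1772.5 m

λ = atan2(Y, X) = -72.77839934°; p = √(X²+Y²) = 4956525.0 m.
Bowring's method on WGS84 (a = 6378137 m, b = 6356752.314 m) gives φ = 39.11689989°, h = 1772.454 m.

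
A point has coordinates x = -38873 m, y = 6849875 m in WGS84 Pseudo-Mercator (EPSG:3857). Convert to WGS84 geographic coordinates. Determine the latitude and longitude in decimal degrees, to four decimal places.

R = 6378137 m. λ = x/R = -0.34920210°.
φ = 2·arctan(exp(y/R)) − 90° = 2·arctan(2.92695) − 90° = 52.27429899°.

lat 52.2743°, lon -0.3492°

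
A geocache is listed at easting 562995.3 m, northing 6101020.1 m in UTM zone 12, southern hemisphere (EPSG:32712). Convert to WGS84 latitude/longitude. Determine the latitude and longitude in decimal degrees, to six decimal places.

Zone 12S: λ₀ = -111°, k₀ = 0.9996, false easting 500000 m, false northing 10000000 m.
Meridian distance M = (N − FN)/k₀ = -3900540.1 m.
Inverse transverse Mercator on WGS84 gives φ = -35.23189959°, λ = -110.30769989°.

lat -35.231900°, lon -110.307700°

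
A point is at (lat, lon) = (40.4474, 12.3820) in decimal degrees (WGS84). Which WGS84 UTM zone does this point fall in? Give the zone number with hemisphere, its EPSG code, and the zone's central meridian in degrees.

Zone 33N (EPSG:32633), central meridian 15°

UTM zone = ⌊(λ + 180)/6⌋ + 1; 12.3820° ∈ [12°, 18°) → zone 33.
Hemisphere: N (φ ≥ 0).
Central meridian λ₀ = 6×33 − 183 = 15°.
EPSG code: 32633.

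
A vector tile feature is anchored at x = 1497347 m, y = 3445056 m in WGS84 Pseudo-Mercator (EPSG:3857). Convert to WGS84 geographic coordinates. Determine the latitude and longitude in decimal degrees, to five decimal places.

lat 29.54390°, lon 13.45090°

R = 6378137 m. λ = x/R = 13.45089696°.
φ = 2·arctan(exp(y/R)) − 90° = 2·arctan(1.71624) − 90° = 29.54389891°.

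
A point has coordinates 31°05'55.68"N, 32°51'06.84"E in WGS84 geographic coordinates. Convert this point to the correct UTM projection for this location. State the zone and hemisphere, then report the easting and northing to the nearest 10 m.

Longitude 32.8519° lies in the 6° band [30°, 36°), giving zone 36; latitude is north of the equator, so 36N.
Zone 36 central meridian λ₀ = 6×36 − 183 = 33°; Δλ = -0.1481°.
Transverse Mercator on WGS84 with k₀ = 0.9996 gives E = 485876.067 m, N = 3440560.968 m.

Zone 36N: E 485880 m, N 3440560 m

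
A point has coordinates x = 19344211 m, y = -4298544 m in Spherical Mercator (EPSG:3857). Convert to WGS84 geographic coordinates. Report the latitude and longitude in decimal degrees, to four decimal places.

R = 6378137 m. λ = x/R = 173.77200401°.
φ = 2·arctan(exp(y/R)) − 90° = 2·arctan(0.50969) − 90° = -35.98490121°.

lat -35.9849°, lon 173.7720°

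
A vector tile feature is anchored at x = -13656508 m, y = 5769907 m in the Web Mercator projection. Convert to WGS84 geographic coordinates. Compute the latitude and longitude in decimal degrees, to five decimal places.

R = 6378137 m. λ = x/R = -122.67849864°.
φ = 2·arctan(exp(y/R)) − 90° = 2·arctan(2.47104) − 90° = 45.93479985°.

lat 45.93480°, lon -122.67850°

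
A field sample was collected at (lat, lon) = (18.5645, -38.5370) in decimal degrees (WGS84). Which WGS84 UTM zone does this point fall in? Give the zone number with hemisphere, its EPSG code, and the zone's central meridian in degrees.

UTM zone = ⌊(λ + 180)/6⌋ + 1; -38.5370° ∈ [-42°, -36°) → zone 24.
Hemisphere: N (φ ≥ 0).
Central meridian λ₀ = 6×24 − 183 = -39°.
EPSG code: 32624.

Zone 24N (EPSG:32624), central meridian -39°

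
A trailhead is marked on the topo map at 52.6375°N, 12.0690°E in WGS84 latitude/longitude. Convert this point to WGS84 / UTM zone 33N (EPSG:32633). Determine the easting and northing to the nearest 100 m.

Zone 33 central meridian λ₀ = 6×33 − 183 = 15°; Δλ = -2.9310°.
Transverse Mercator on WGS84 with k₀ = 0.9996 gives E = 301678.766 m, N = 5835979.942 m.

E 301700 m, N 5836000 m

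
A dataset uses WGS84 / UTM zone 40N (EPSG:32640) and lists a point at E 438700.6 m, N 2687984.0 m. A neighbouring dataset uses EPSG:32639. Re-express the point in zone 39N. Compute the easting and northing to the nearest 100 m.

UTM 40N → geographic: φ = 24.30369974°, λ = 56.39589963°.
UTM 39N (λ₀ = 51°) forward: E = 1048066.364 m, N = 2698493.833 m.

E 1048100 m, N 2698500 m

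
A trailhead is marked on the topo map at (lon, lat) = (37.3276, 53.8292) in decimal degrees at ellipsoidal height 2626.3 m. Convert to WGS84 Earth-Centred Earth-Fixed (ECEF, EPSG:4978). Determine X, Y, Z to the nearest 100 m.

X 3001100 m, Y 2288500 m, Z 5127700 m

WGS84: a = 6378137 m, e² = 0.006694380; N(φ) = a/√(1−e²sin²φ) = 6392095.096 m.
X = (N+h)·cosφ·cosλ = 3001116.950 m; Y = (N+h)·cosφ·sinλ = 2288523.932 m; Z = (N(1−e²)+h)·sinφ = 5127666.871 m.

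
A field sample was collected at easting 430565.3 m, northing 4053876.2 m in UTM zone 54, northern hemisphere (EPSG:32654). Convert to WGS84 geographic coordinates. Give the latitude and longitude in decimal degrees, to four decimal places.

Zone 54N: λ₀ = 141°, k₀ = 0.9996, false easting 500000 m.
Meridian distance M = (N − FN)/k₀ = 4055498.4 m.
Inverse transverse Mercator on WGS84 gives φ = 36.62790036°, λ = 140.22339978°.

lat 36.6279°, lon 140.2234°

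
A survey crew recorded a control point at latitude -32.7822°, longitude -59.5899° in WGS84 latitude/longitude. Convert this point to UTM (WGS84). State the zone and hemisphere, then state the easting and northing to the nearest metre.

Longitude -59.5899° lies in the 6° band [-60°, -54°), giving zone 21; latitude is south of the equator, so 21S.
Zone 21 central meridian λ₀ = 6×21 − 183 = -57°; Δλ = -2.5899°.
Transverse Mercator on WGS84 with k₀ = 0.9996 gives E = 257435.218 m, N = 6369888.388 m.

Zone 21S: E 257435 m, N 6369888 m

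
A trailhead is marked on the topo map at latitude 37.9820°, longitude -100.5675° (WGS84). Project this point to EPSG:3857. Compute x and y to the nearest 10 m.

Web Mercator is spherical with R = a = 6378137 m.
x = R·λ = 6378137 × -1.755233995 = -11195122.890 m.
y = R·ln tan(π/4 + φ/2) = 6378137 × 0.717589373 = 4576883.329 m.

x -11195120 m, y 4576880 m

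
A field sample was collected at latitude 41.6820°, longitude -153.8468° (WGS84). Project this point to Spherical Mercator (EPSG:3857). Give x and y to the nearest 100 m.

Web Mercator is spherical with R = a = 6378137 m.
x = R·λ = 6378137 × -2.685133204 = -17126147.436 m.
y = R·ln tan(π/4 + φ/2) = 6378137 × 0.801717331 = 5113462.973 m.

x -17126100 m, y 5113500 m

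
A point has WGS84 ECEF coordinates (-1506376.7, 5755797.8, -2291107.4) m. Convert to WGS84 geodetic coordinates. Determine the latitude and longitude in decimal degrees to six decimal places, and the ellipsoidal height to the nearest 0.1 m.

λ = atan2(Y, X) = 104.66620013°; p = √(X²+Y²) = 5949653.7 m.
Bowring's method on WGS84 (a = 6378137 m, b = 6356752.314 m) gives φ = -21.19019964°, h = 180.017 m.

lat -21.190200°, lon 104.666200°, h 180.0 m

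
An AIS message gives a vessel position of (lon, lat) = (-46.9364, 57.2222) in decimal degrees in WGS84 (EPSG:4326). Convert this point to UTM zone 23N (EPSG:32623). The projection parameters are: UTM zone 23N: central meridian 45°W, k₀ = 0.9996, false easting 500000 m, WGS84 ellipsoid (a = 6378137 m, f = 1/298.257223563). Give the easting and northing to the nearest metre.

Zone 23 central meridian λ₀ = 6×23 − 183 = -45°; Δλ = -1.9364°.
Transverse Mercator on WGS84 with k₀ = 0.9996 gives E = 383078.980 m, N = 6343782.056 m.

E 383079 m, N 6343782 m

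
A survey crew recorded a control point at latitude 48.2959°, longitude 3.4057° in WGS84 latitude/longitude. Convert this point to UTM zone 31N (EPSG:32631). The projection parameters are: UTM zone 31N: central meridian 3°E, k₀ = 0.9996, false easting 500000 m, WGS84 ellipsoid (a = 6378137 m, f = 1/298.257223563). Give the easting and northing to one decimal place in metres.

Zone 31 central meridian λ₀ = 6×31 − 183 = 3°; Δλ = +0.4057°.
Transverse Mercator on WGS84 with k₀ = 0.9996 gives E = 530089.902 m, N = 5349268.667 m.

E 530089.9 m, N 5349268.7 m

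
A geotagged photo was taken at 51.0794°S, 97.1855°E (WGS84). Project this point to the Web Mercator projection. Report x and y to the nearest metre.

Web Mercator is spherical with R = a = 6378137 m.
x = R·λ = 6378137 × 1.696206960 = 10818640.372 m.
y = R·ln tan(π/4 + φ/2) = 6378137 × -1.040327403 = -6635350.699 m.

x 10818640 m, y -6635351 m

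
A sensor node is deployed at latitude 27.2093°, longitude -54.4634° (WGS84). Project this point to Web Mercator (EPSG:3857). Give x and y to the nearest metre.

Web Mercator is spherical with R = a = 6378137 m.
x = R·λ = 6378137 × -0.950565652 = -6062837.955 m.
y = R·ln tan(π/4 + φ/2) = 6378137 × 0.493819032 = 3149645.442 m.

x -6062838 m, y 3149645 m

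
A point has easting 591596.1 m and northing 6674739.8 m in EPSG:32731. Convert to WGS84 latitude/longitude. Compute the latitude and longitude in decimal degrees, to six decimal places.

lat -30.055000°, lon 3.950200°

Zone 31S: λ₀ = 3°, k₀ = 0.9996, false easting 500000 m, false northing 10000000 m.
Meridian distance M = (N − FN)/k₀ = -3326590.8 m.
Inverse transverse Mercator on WGS84 gives φ = -30.05499967°, λ = 3.95019977°.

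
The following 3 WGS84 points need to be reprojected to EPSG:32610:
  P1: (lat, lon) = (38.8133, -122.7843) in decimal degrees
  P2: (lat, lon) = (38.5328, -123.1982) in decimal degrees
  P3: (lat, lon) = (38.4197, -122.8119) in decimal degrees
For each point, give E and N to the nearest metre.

UTM zone 10N: λ₀ = -123°, k₀ = 0.9996.
P1 (38.8133°, -122.7843°) → (518726.837, 4296080.710) m.
P2 (38.5328°, -123.1982°) → (482725.214, 4264951.590) m.
P3 (38.4197°, -122.8119°) → (516420.120, 4252400.024) m.

P1: E 518727 m, N 4296081 m; P2: E 482725 m, N 4264952 m; P3: E 516420 m, N 4252400 m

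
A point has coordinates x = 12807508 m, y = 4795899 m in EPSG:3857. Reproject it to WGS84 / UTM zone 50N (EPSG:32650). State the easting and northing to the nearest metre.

E 332529 m, N 4375885 m

Web Mercator inverse (R = 6378137 m) → φ = 39.51629808°, λ = 115.05180188°.
UTM 50N forward: E = 332528.763 m, N = 4375885.345 m.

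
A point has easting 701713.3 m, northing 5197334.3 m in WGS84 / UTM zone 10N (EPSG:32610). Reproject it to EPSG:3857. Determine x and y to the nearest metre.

Unproject from UTM 10N (λ₀ = -123°) → φ = 46.89890013°, λ = -120.35170036°.
Web Mercator (R = 6378137 m): x = -13397490.000 m, y = 5925587.586 m.

x -13397490 m, y 5925588 m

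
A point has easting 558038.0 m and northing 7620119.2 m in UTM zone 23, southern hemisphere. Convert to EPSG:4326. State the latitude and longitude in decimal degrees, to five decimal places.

lat -21.52070°, lon -44.43960°

Zone 23S: λ₀ = -45°, k₀ = 0.9996, false easting 500000 m, false northing 10000000 m.
Meridian distance M = (N − FN)/k₀ = -2380833.1 m.
Inverse transverse Mercator on WGS84 gives φ = -21.52069974°, λ = -44.43960002°.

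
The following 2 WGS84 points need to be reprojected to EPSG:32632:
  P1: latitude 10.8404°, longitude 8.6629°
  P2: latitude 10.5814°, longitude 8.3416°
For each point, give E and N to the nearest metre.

P1: E 463154 m, N 1198353 m; P2: E 427973 m, N 1169771 m

UTM zone 32N: λ₀ = 9°, k₀ = 0.9996.
P1 (10.8404°, 8.6629°) → (463154.033, 1198352.865) m.
P2 (10.5814°, 8.3416°) → (427972.790, 1169771.261) m.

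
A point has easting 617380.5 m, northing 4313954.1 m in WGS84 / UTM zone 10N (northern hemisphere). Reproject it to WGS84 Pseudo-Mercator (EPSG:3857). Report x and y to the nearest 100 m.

x -13541500 m, y 4716900 m

Unproject from UTM 10N (λ₀ = -123°) → φ = 38.96669965°, λ = -121.64509947°.
Web Mercator (R = 6378137 m): x = -13541470.530 m, y = 4716902.704 m.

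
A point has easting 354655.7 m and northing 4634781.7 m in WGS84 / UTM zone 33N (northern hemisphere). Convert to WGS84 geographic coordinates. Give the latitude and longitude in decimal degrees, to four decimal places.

lat 41.8516°, lon 13.2491°

Zone 33N: λ₀ = 15°, k₀ = 0.9996, false easting 500000 m.
Meridian distance M = (N − FN)/k₀ = 4636636.4 m.
Inverse transverse Mercator on WGS84 gives φ = 41.85159984°, λ = 13.24910028°.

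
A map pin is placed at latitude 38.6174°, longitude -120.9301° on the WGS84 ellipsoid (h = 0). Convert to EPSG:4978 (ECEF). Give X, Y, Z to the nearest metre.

WGS84: a = 6378137 m, e² = 0.006694380; N(φ) = a/√(1−e²sin²φ) = 6386469.138 m.
X = (N+h)·cosφ·cosλ = -2564792.199 m; Y = (N+h)·cosφ·sinλ = -4280350.856 m; Z = (N(1−e²)+h)·sinφ = 3959220.206 m.

X -2564792 m, Y -4280351 m, Z 3959220 m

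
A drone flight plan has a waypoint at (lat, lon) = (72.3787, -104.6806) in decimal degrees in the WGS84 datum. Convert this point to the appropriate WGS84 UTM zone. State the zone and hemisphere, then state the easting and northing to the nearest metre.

Zone 13N: E 510792 m, N 8031203 m

Longitude -104.6806° lies in the 6° band [-108°, -102°), giving zone 13; latitude is north of the equator, so 13N.
Zone 13 central meridian λ₀ = 6×13 − 183 = -105°; Δλ = +0.3194°.
Transverse Mercator on WGS84 with k₀ = 0.9996 gives E = 510792.006 m, N = 8031202.803 m.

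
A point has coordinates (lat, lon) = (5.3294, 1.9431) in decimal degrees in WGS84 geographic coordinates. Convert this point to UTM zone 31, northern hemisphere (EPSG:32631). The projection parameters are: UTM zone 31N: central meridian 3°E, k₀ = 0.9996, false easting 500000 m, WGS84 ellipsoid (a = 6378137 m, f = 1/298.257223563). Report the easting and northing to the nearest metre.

E 382892 m, N 589176 m

Zone 31 central meridian λ₀ = 6×31 − 183 = 3°; Δλ = -1.0569°.
Transverse Mercator on WGS84 with k₀ = 0.9996 gives E = 382891.932 m, N = 589176.189 m.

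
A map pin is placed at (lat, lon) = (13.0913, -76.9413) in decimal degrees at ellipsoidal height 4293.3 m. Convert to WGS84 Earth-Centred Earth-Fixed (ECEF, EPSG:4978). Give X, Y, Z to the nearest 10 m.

X 1404870 m, Y -6056830 m, Z 1436220 m

WGS84: a = 6378137 m, e² = 0.006694380; N(φ) = a/√(1−e²sin²φ) = 6379232.559 m.
X = (N+h)·cosφ·cosλ = 1404866.269 m; Y = (N+h)·cosφ·sinλ = -6056827.068 m; Z = (N(1−e²)+h)·sinφ = 1436217.563 m.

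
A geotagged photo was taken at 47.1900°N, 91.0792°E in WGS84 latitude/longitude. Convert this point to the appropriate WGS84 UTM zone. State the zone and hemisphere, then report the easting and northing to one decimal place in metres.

Zone 46N: E 354490.6 m, N 5228068.1 m

Longitude 91.0792° lies in the 6° band [90°, 96°), giving zone 46; latitude is north of the equator, so 46N.
Zone 46 central meridian λ₀ = 6×46 − 183 = 93°; Δλ = -1.9208°.
Transverse Mercator on WGS84 with k₀ = 0.9996 gives E = 354490.605 m, N = 5228068.111 m.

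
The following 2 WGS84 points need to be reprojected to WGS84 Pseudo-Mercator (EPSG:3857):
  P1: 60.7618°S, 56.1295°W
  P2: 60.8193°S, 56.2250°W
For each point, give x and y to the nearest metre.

P1: x -6248307 m, y -8571333 m; P2: x -6258938 m, y -8584449 m

Web Mercator: x = R·λ, y = R·ln tan(π/4+φ/2), R = 6378137 m.
P1 (-60.7618°, -56.1295°) → (-6248307.358, -8571332.872) m.
P2 (-60.8193°, -56.2250°) → (-6258938.370, -8584449.317) m.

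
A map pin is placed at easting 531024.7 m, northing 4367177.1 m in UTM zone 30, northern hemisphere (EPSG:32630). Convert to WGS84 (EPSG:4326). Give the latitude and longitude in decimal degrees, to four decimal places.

Zone 30N: λ₀ = -3°, k₀ = 0.9996, false easting 500000 m.
Meridian distance M = (N − FN)/k₀ = 4368924.7 m.
Inverse transverse Mercator on WGS84 gives φ = 39.45360030°, λ = -2.63939973°.

lat 39.4536°, lon -2.6394°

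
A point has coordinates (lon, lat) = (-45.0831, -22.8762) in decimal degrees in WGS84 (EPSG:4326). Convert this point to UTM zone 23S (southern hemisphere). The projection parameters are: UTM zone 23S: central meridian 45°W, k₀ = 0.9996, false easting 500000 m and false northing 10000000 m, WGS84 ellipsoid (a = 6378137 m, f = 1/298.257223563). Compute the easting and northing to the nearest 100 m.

Zone 23 central meridian λ₀ = 6×23 − 183 = -45°; Δλ = -0.0831°.
Transverse Mercator on WGS84 with k₀ = 0.9996 gives E = 491476.036 m, N = 7470182.351 m.

E 491500 m, N 7470200 m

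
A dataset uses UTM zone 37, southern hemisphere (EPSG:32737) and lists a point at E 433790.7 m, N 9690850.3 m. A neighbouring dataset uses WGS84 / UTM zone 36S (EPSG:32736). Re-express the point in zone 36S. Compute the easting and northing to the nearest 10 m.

E 1101550 m, N 9689480 m

UTM 37S → geographic: φ = -2.79680007°, λ = 38.40429966°.
UTM 36S (λ₀ = 33°) forward: E = 1101546.101 m, N = 9689479.689 m.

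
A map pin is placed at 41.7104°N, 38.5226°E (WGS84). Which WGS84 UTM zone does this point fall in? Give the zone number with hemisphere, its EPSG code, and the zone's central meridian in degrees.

Zone 37N (EPSG:32637), central meridian 39°

UTM zone = ⌊(λ + 180)/6⌋ + 1; 38.5226° ∈ [36°, 42°) → zone 37.
Hemisphere: N (φ ≥ 0).
Central meridian λ₀ = 6×37 − 183 = 39°.
EPSG code: 32637.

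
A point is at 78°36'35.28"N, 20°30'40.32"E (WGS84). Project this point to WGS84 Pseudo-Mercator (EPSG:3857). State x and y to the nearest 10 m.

x 2283300 m, y 14703650 m

Web Mercator is spherical with R = a = 6378137 m.
x = R·λ = 6378137 × 0.357987974 = 2283296.340 m.
y = R·ln tan(π/4 + φ/2) = 6378137 × 2.305319859 = 14703645.886 m.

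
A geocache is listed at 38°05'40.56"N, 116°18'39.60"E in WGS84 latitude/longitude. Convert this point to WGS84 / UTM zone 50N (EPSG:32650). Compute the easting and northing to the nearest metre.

Zone 50 central meridian λ₀ = 6×50 − 183 = 117°; Δλ = -0.6890°.
Transverse Mercator on WGS84 with k₀ = 0.9996 gives E = 439585.080 m, N = 4216535.291 m.

E 439585 m, N 4216535 m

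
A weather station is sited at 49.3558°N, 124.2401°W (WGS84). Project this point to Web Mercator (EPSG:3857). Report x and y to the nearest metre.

Web Mercator is spherical with R = a = 6378137 m.
x = R·λ = 6378137 × -2.168398808 = -13830344.668 m.
y = R·ln tan(π/4 + φ/2) = 6378137 × 0.993307336 = 6335450.271 m.

x -13830345 m, y 6335450 m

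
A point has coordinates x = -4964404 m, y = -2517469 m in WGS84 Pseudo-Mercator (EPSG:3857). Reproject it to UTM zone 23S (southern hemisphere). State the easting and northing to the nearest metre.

E 541687 m, N 7561639 m

Web Mercator inverse (R = 6378137 m) → φ = -22.04949718°, λ = -44.59599990°.
UTM 23S forward: E = 541686.995 m, N = 7561639.208 m.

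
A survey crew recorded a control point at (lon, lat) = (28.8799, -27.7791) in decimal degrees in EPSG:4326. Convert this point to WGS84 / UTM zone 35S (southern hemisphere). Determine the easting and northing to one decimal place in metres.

Zone 35 central meridian λ₀ = 6×35 − 183 = 27°; Δλ = +1.8799°.
Transverse Mercator on WGS84 with k₀ = 0.9996 gives E = 685230.998 m, N = 6925850.877 m.

E 685231.0 m, N 6925850.9 m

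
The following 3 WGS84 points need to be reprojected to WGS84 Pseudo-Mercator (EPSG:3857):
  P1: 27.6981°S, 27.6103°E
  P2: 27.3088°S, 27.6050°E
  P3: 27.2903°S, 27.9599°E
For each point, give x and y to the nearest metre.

Web Mercator: x = R·λ, y = R·ln tan(π/4+φ/2), R = 6378137 m.
P1 (-27.6981°, 27.6103°) → (3073564.537, -3210964.151) m.
P2 (-27.3088°, 27.6050°) → (3072974.543, -3162105.486) m.
P3 (-27.2903°, 27.9599°) → (3112481.831, -3159787.951) m.

P1: x 3073565 m, y -3210964 m; P2: x 3072975 m, y -3162105 m; P3: x 3112482 m, y -3159788 m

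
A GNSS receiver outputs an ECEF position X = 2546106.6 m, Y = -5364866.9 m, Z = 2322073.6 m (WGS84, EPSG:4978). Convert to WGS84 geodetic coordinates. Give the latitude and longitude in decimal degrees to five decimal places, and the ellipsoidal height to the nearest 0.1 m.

λ = atan2(Y, X) = -64.61150036°; p = √(X²+Y²) = 5938388.3 m.
Bowring's method on WGS84 (a = 6378137 m, b = 6356752.314 m) gives φ = 21.48769999°, h = 955.062 m.

lat 21.48770°, lon -64.61150°, h 955.1 m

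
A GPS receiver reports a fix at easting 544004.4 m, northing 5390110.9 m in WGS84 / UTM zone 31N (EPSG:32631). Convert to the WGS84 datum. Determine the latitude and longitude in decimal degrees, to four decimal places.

Zone 31N: λ₀ = 3°, k₀ = 0.9996, false easting 500000 m.
Meridian distance M = (N − FN)/k₀ = 5392267.8 m.
Inverse transverse Mercator on WGS84 gives φ = 48.66249983°, λ = 3.59759949°.

lat 48.6625°, lon 3.5976°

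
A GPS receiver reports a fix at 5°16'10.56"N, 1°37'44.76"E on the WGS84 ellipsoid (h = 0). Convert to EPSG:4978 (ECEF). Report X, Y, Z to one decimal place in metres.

WGS84: a = 6378137 m, e² = 0.006694380; N(φ) = a/√(1−e²sin²φ) = 6378317.085 m.
X = (N+h)·cosφ·cosλ = 6348792.374 m; Y = (N+h)·cosφ·sinλ = 180564.884 m; Z = (N(1−e²)+h)·sinφ = 581877.512 m.

X 6348792.4 m, Y 180564.9 m, Z 581877.5 m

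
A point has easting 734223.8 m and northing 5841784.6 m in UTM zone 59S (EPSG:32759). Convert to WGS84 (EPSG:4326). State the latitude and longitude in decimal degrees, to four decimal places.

lat -37.5412°, lon 173.6511°

Zone 59S: λ₀ = 171°, k₀ = 0.9996, false easting 500000 m, false northing 10000000 m.
Meridian distance M = (N − FN)/k₀ = -4159879.4 m.
Inverse transverse Mercator on WGS84 gives φ = -37.54120006°, λ = 173.65109965°.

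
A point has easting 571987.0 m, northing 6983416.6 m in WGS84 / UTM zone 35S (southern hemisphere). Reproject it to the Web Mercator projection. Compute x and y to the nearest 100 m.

Unproject from UTM 35S (λ₀ = 27°) → φ = -27.27030017°, λ = 27.72729995°.
Web Mercator (R = 6378137 m): x = 3086588.911 m, y = -3157282.963 m.

x 3086600 m, y -3157300 m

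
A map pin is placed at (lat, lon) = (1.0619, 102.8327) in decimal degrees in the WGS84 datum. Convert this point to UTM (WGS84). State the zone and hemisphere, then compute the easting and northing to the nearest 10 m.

Zone 48N: E 258820 m, N 117460 m

Longitude 102.8327° lies in the 6° band [102°, 108°), giving zone 48; latitude is north of the equator, so 48N.
Zone 48 central meridian λ₀ = 6×48 − 183 = 105°; Δλ = -2.1673°.
Transverse Mercator on WGS84 with k₀ = 0.9996 gives E = 258817.043 m, N = 117456.559 m.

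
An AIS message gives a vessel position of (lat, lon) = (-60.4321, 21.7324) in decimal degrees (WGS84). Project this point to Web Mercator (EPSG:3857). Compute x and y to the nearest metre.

x 2419240 m, y -8496575 m

Web Mercator is spherical with R = a = 6378137 m.
x = R·λ = 6378137 × 0.379301934 = 2419239.702 m.
y = R·ln tan(π/4 + φ/2) = 6378137 × -1.332140555 = -8496574.962 m.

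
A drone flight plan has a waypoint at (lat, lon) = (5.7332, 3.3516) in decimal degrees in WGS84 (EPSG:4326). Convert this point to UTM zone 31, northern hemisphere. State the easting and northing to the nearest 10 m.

E 538930 m, N 633720 m

Zone 31 central meridian λ₀ = 6×31 − 183 = 3°; Δλ = +0.3516°.
Transverse Mercator on WGS84 with k₀ = 0.9996 gives E = 538930.113 m, N = 633723.989 m.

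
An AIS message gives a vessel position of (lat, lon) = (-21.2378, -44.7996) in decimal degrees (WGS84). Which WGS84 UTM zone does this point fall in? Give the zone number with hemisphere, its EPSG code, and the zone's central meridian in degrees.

Zone 23S (EPSG:32723), central meridian -45°

UTM zone = ⌊(λ + 180)/6⌋ + 1; -44.7996° ∈ [-48°, -42°) → zone 23.
Hemisphere: S (φ < 0).
Central meridian λ₀ = 6×23 − 183 = -45°.
EPSG code: 32723.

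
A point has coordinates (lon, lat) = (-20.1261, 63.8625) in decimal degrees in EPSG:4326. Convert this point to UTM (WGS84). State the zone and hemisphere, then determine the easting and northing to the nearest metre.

Zone 27N: E 542953 m, N 7081986 m

Longitude -20.1261° lies in the 6° band [-24°, -18°), giving zone 27; latitude is north of the equator, so 27N.
Zone 27 central meridian λ₀ = 6×27 − 183 = -21°; Δλ = +0.8739°.
Transverse Mercator on WGS84 with k₀ = 0.9996 gives E = 542953.247 m, N = 7081986.387 m.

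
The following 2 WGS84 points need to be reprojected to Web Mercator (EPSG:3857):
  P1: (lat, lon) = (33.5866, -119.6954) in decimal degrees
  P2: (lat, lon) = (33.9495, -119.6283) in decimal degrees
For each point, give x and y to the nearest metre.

Web Mercator: x = R·λ, y = R·ln tan(π/4+φ/2), R = 6378137 m.
P1 (33.5866°, -119.6954°) → (-13324430.978, 3973426.665) m.
P2 (33.9495°, -119.6283°) → (-13316961.440, 4022023.124) m.

P1: x -13324431 m, y 3973427 m; P2: x -13316961 m, y 4022023 m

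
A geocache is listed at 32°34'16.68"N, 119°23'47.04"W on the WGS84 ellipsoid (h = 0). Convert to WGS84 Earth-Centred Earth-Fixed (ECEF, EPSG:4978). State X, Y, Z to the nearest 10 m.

WGS84: a = 6378137 m, e² = 0.006694380; N(φ) = a/√(1−e²sin²φ) = 6384333.324 m.
X = (N+h)·cosφ·cosλ = -2640875.288 m; Y = (N+h)·cosφ·sinλ = -4687487.224 m; Z = (N(1−e²)+h)·sinφ = 3413989.136 m.

X -2640880 m, Y -4687490 m, Z 3413990 m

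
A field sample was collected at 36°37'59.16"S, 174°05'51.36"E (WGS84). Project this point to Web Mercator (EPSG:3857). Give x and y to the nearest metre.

x 19380456 m, y -4388088 m

Web Mercator is spherical with R = a = 6378137 m.
x = R·λ = 6378137 × 3.038576340 = 19380456.180 m.
y = R·ln tan(π/4 + φ/2) = 6378137 × -0.687989033 = -4388088.306 m.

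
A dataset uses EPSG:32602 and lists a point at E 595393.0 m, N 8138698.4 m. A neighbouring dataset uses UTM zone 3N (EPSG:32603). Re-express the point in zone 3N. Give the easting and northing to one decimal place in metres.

UTM 2N → geographic: φ = 73.32129982°, λ = -168.02110036°.
UTM 3N (λ₀ = -165°) forward: E = 403256.6502 m, N = 8138766.192 m.

E 403256.7 m, N 8138766.2 m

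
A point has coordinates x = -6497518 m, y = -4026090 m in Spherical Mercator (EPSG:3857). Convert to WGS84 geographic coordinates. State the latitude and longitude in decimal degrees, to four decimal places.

lat -33.9798°, lon -58.3682°

R = 6378137 m. λ = x/R = -58.36819728°.
φ = 2·arctan(exp(y/R)) − 90° = 2·arctan(0.53194) − 90° = -33.97980013°.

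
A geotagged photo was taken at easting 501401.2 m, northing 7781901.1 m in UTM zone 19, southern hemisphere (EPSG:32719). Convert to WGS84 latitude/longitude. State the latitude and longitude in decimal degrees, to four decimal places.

lat -20.0598°, lon -68.9866°

Zone 19S: λ₀ = -69°, k₀ = 0.9996, false easting 500000 m, false northing 10000000 m.
Meridian distance M = (N − FN)/k₀ = -2218986.5 m.
Inverse transverse Mercator on WGS84 gives φ = -20.05980041°, λ = -68.98659981°.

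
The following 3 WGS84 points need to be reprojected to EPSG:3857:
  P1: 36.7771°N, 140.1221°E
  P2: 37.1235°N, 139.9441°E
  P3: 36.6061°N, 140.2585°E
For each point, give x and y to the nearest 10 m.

P1: x 15598320 m, y 4408080 m; P2: x 15578510 m, y 4456340 m; P3: x 15613500 m, y 4384340 m

Web Mercator: x = R·λ, y = R·ln tan(π/4+φ/2), R = 6378137 m.
P1 (36.7771°, 140.1221°) → (15598320.821, 4408082.776) m.
P2 (37.1235°, 139.9441°) → (15578505.952, 4456335.103) m.
P3 (36.6061°, 140.2585°) → (15613504.799, 4384343.507) m.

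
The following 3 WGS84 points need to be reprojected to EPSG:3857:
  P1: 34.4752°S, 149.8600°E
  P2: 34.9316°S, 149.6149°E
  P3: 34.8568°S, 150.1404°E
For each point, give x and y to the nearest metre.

P1: x 16682339 m, y -4092790 m; P2: x 16655054 m, y -4154590 m; P3: x 16713553 m, y -4144438 m

Web Mercator: x = R·λ, y = R·ln tan(π/4+φ/2), R = 6378137 m.
P1 (-34.4752°, 149.8600°) → (16682338.890, -4092789.659) m.
P2 (-34.9316°, 149.6149°) → (16655054.483, -4154589.738) m.
P3 (-34.8568°, 150.1404°) → (16713552.875, -4144437.824) m.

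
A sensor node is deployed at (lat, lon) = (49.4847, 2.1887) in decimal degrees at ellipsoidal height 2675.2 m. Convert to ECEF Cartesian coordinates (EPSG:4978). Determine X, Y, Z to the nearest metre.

X 4150311 m, Y 158619 m, Z 4827785 m

WGS84: a = 6378137 m, e² = 0.006694380; N(φ) = a/√(1−e²sin²φ) = 6390511.554 m.
X = (N+h)·cosφ·cosλ = 4150310.687 m; Y = (N+h)·cosφ·sinλ = 158619.119 m; Z = (N(1−e²)+h)·sinφ = 4827785.295 m.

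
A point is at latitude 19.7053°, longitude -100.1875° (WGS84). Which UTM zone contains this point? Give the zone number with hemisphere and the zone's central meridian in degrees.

Zone 14N, central meridian -99°

UTM zone = ⌊(λ + 180)/6⌋ + 1; -100.1875° ∈ [-102°, -96°) → zone 14.
Hemisphere: N (φ ≥ 0).
Central meridian λ₀ = 6×14 − 183 = -99°.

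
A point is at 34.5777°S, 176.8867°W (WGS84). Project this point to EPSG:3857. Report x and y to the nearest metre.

x -19690937 m, y -4106639 m

Web Mercator is spherical with R = a = 6378137 m.
x = R·λ = 6378137 × -3.087255318 = -19690937.372 m.
y = R·ln tan(π/4 + φ/2) = 6378137 × -0.643861887 = -4106639.326 m.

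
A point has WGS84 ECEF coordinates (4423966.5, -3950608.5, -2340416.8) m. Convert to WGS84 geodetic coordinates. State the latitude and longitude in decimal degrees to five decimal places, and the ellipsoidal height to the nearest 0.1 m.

lat -21.66570°, lon -41.76490°, h 989.0 m

λ = atan2(Y, X) = -41.76489999°; p = √(X²+Y²) = 5931170.8 m.
Bowring's method on WGS84 (a = 6378137 m, b = 6356752.314 m) gives φ = -21.66570034°, h = 988.966 m.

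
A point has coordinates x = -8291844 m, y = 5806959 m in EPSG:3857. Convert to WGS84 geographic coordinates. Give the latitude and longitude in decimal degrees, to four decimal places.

lat 46.1658°, lon -74.4869°

R = 6378137 m. λ = x/R = -74.48690199°.
φ = 2·arctan(exp(y/R)) − 90° = 2·arctan(2.48543) − 90° = 46.16580179°.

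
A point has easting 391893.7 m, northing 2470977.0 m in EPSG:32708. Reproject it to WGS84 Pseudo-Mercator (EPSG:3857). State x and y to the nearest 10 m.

x -15314290 m, y -10404250 m

Unproject from UTM 8S (λ₀ = -135°) → φ = -67.85570007°, λ = -137.57059883°.
Web Mercator (R = 6378137 m): x = -15314289.010 m, y = -10404249.661 m.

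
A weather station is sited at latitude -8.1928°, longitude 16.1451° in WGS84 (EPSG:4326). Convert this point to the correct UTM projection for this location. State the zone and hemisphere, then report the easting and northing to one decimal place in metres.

Zone 33S: E 626137.2 m, N 9094208.1 m

Longitude 16.1451° lies in the 6° band [12°, 18°), giving zone 33; latitude is south of the equator, so 33S.
Zone 33 central meridian λ₀ = 6×33 − 183 = 15°; Δλ = +1.1451°.
Transverse Mercator on WGS84 with k₀ = 0.9996 gives E = 626137.205 m, N = 9094208.069 m.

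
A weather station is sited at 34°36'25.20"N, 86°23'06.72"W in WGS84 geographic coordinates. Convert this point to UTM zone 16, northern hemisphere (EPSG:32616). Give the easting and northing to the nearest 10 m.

E 556370 m, N 3829630 m

Zone 16 central meridian λ₀ = 6×16 − 183 = -87°; Δλ = +0.6148°.
Transverse Mercator on WGS84 with k₀ = 0.9996 gives E = 556368.813 m, N = 3829634.035 m.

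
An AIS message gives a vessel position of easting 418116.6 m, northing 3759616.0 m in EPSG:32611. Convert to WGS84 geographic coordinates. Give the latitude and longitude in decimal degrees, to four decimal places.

Zone 11N: λ₀ = -117°, k₀ = 0.9996, false easting 500000 m.
Meridian distance M = (N − FN)/k₀ = 3761120.4 m.
Inverse transverse Mercator on WGS84 gives φ = 33.97389969°, λ = -117.88640019°.

lat 33.9739°, lon -117.8864°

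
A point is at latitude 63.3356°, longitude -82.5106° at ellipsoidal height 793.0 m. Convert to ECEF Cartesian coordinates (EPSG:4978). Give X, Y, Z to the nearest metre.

X 374125 m, Y -2845828 m, Z 5677572 m

WGS84: a = 6378137 m, e² = 0.006694380; N(φ) = a/√(1−e²sin²φ) = 6395255.084 m.
X = (N+h)·cosφ·cosλ = 374124.804 m; Y = (N+h)·cosφ·sinλ = -2845828.337 m; Z = (N(1−e²)+h)·sinφ = 5677571.694 m.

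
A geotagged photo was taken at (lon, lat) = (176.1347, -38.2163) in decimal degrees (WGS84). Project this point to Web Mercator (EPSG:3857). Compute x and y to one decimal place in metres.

Web Mercator is spherical with R = a = 6378137 m.
x = R·λ = 6378137 × 3.074130442 = 19607225.115 m.
y = R·ln tan(π/4 + φ/2) = 6378137 × -0.722785818 = -4610026.972 m.

x 19607225.1 m, y -4610027.0 m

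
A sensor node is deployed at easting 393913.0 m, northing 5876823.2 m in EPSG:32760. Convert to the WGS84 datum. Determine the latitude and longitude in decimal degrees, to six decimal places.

Zone 60S: λ₀ = 177°, k₀ = 0.9996, false easting 500000 m, false northing 10000000 m.
Meridian distance M = (N − FN)/k₀ = -4124826.7 m.
Inverse transverse Mercator on WGS84 gives φ = -37.24910016°, λ = 175.80380049°.

lat -37.249100°, lon 175.803800°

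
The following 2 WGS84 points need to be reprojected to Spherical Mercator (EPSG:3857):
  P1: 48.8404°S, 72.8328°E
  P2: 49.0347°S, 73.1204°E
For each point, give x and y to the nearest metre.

Web Mercator: x = R·λ, y = R·ln tan(π/4+φ/2), R = 6378137 m.
P1 (-48.8404°, 72.8328°) → (8107710.209, -6247823.875) m.
P2 (-49.0347°, 73.1204°) → (8139725.695, -6280751.310) m.

P1: x 8107710 m, y -6247824 m; P2: x 8139726 m, y -6280751 m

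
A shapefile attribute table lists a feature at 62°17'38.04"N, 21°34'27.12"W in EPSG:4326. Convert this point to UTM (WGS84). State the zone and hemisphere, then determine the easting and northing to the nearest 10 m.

Zone 27N: E 470220 m, N 6907050 m

Longitude -21.5742° lies in the 6° band [-24°, -18°), giving zone 27; latitude is north of the equator, so 27N.
Zone 27 central meridian λ₀ = 6×27 − 183 = -21°; Δλ = -0.5742°.
Transverse Mercator on WGS84 with k₀ = 0.9996 gives E = 470215.356 m, N = 6907053.737 m.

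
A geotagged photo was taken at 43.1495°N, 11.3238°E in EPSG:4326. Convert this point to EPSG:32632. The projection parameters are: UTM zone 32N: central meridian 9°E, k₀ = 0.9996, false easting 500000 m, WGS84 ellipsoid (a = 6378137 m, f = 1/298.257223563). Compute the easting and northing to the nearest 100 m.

E 689000 m, N 4780000 m

Zone 32 central meridian λ₀ = 6×32 − 183 = 9°; Δλ = +2.3238°.
Transverse Mercator on WGS84 with k₀ = 0.9996 gives E = 688952.678 m, N = 4780038.044 m.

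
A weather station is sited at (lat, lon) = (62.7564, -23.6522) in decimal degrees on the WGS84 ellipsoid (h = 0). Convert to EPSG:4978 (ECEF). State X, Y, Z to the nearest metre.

X 2681587 m, Y -1174467 m, Z 5647600 m

WGS84: a = 6378137 m, e² = 0.006694380; N(φ) = a/√(1−e²sin²φ) = 6395079.293 m.
X = (N+h)·cosφ·cosλ = 2681587.497 m; Y = (N+h)·cosφ·sinλ = -1174467.341 m; Z = (N(1−e²)+h)·sinφ = 5647600.171 m.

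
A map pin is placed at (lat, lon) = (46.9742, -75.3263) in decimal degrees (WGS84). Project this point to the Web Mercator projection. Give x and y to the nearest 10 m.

Web Mercator is spherical with R = a = 6378137 m.
x = R·λ = 6378137 × -1.314691948 = -8385285.359 m.
y = R·ln tan(π/4 + φ/2) = 6378137 × 0.930971516 = 5937863.872 m.

x -8385290 m, y 5937860 m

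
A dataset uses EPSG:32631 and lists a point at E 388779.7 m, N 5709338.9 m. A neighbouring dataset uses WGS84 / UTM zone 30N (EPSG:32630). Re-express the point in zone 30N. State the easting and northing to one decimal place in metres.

UTM 31N → geographic: φ = 51.52420044°, λ = 1.39679992°.
UTM 30N (λ₀ = -3°) forward: E = 804964.698 m, N = 5717289.197 m.

E 804964.7 m, N 5717289.2 m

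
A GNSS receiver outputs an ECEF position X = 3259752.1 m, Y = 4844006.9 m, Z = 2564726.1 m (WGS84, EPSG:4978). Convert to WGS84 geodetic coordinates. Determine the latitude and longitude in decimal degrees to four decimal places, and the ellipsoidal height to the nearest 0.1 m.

λ = atan2(Y, X) = 56.06159999°; p = √(X²+Y²) = 5838697.3 m.
Bowring's method on WGS84 (a = 6378137 m, b = 6356752.314 m) gives φ = 23.85610011°, h = 2499.354 m.

lat 23.8561°, lon 56.0616°, h 2499.4 m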